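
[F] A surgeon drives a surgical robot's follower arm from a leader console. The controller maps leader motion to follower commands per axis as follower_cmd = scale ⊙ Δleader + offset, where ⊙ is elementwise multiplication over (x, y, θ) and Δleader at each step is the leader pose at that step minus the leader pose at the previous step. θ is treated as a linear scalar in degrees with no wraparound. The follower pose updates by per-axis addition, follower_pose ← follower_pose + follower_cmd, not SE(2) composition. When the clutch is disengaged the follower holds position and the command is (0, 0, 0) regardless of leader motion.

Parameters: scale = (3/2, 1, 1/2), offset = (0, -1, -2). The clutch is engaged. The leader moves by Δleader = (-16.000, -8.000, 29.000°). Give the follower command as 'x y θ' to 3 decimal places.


-24.000 -9.000 12.500

axis x: 3/2·-16.000 + 0 = -24.000
axis y: 1·-8.000 + -1 = -9.000
axis θ: 1/2·29.000 + -2 = 12.500


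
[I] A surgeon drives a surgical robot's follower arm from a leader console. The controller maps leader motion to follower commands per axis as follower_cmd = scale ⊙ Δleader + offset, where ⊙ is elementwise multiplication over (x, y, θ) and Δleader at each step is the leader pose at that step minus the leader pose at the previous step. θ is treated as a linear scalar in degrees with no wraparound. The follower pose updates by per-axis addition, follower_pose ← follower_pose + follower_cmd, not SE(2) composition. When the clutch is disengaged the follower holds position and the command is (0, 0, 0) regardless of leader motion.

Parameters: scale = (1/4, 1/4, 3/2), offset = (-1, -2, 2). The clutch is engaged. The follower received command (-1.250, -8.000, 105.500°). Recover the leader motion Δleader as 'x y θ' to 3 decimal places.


-1.000 -24.000 69.000

axis x: (-1.250 − -1) / (1/4) = -1.000
axis y: (-8.000 − -2) / (1/4) = -24.000
axis θ: (105.500 − 2) / (3/2) = 69.000


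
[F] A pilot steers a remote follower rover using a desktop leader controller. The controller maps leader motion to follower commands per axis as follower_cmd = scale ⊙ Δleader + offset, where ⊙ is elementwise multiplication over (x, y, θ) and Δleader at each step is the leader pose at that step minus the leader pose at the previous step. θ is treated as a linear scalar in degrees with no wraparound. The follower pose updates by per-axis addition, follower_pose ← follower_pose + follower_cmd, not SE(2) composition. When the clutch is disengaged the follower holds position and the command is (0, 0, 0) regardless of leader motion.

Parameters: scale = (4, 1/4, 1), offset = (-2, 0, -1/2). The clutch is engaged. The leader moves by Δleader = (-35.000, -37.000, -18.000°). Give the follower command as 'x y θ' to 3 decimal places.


axis x: 4·-35.000 + -2 = -142.000
axis y: 1/4·-37.000 + 0 = -9.250
axis θ: 1·-18.000 + -1/2 = -18.500

-142.000 -9.250 -18.500


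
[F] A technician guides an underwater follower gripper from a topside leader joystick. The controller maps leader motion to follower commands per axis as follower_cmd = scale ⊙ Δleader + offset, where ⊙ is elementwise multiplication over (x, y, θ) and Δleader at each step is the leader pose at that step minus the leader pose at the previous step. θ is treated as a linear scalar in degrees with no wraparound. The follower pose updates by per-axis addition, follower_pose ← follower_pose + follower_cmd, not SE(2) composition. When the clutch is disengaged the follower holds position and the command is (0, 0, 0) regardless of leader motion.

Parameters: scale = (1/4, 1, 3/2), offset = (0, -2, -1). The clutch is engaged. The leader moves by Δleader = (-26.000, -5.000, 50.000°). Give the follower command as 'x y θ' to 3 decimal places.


axis x: 1/4·-26.000 + 0 = -6.500
axis y: 1·-5.000 + -2 = -7.000
axis θ: 3/2·50.000 + -1 = 74.000

-6.500 -7.000 74.000


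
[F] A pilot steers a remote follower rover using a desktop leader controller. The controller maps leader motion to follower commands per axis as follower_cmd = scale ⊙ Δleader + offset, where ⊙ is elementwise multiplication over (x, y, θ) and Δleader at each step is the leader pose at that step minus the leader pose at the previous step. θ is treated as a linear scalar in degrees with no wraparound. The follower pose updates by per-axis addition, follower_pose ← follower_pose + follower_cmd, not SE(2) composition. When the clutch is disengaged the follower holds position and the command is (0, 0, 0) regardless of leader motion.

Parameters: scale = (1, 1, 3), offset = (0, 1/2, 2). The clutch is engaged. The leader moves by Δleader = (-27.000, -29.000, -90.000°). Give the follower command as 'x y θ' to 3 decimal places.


-27.000 -28.500 -268.000

axis x: 1·-27.000 + 0 = -27.000
axis y: 1·-29.000 + 1/2 = -28.500
axis θ: 3·-90.000 + 2 = -268.000


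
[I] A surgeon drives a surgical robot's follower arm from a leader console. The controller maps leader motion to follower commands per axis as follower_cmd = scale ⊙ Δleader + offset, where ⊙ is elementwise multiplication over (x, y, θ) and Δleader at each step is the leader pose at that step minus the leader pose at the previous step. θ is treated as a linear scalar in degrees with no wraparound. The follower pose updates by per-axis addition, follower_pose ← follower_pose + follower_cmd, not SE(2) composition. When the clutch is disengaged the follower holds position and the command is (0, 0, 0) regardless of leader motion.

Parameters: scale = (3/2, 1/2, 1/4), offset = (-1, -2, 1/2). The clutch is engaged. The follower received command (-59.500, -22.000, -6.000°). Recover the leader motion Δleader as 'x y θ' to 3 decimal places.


axis x: (-59.500 − -1) / (3/2) = -39.000
axis y: (-22.000 − -2) / (1/2) = -40.000
axis θ: (-6.000 − 1/2) / (1/4) = -26.000

-39.000 -40.000 -26.000


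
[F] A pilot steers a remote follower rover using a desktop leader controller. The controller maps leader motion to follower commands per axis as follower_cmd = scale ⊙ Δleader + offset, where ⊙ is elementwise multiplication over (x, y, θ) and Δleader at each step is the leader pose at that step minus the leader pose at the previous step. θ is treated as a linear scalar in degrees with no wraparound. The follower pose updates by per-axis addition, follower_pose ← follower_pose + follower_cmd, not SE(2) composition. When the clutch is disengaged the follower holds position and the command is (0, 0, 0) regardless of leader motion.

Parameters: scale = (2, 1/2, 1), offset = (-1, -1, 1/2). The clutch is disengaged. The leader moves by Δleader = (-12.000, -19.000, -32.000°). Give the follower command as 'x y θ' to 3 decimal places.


0.000 0.000 0.000

clutch disengaged → follower holds; cmd = (0, 0, 0)


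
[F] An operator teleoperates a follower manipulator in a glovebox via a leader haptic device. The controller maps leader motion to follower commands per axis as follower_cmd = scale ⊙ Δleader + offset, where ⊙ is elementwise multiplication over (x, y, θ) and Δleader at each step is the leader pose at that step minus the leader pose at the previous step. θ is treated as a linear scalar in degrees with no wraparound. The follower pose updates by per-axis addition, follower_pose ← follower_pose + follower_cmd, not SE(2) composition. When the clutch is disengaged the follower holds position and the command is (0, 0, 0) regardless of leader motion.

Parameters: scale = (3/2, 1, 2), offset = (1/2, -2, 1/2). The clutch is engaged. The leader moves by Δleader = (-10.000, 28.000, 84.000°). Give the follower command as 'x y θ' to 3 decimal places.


-14.500 26.000 168.500

axis x: 3/2·-10.000 + 1/2 = -14.500
axis y: 1·28.000 + -2 = 26.000
axis θ: 2·84.000 + 1/2 = 168.500


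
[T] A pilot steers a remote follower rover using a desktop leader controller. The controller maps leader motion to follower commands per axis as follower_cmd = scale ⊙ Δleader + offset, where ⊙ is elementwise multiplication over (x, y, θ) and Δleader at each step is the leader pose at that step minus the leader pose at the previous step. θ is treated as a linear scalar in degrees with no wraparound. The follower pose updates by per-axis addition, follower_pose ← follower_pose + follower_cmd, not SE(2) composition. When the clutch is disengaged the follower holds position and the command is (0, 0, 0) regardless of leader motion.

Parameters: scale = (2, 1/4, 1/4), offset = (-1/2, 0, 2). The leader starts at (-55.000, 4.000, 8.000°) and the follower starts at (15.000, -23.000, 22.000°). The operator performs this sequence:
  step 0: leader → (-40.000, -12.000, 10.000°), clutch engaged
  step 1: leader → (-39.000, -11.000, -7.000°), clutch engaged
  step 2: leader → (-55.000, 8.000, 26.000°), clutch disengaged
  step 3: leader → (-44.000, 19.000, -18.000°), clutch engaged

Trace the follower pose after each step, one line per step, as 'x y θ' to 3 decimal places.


step 0: Δleader=(15.000, -16.000, 2.000°), engaged; cmd=(29.500, -4.000, 2.500°) → follower=(44.500, -27.000, 24.500°)
step 1: Δleader=(1.000, 1.000, -17.000°), engaged; cmd=(1.500, 0.250, -2.250°) → follower=(46.000, -26.750, 22.250°)
step 2: Δleader=(-16.000, 19.000, 33.000°), disengaged; cmd=(0,0,0) → follower holds at (46.000, -26.750, 22.250°)
step 3: Δleader=(11.000, 11.000, -44.000°), engaged; cmd=(21.500, 2.750, -9.000°) → follower=(67.500, -24.000, 13.250°)

44.500 -27.000 24.500
46.000 -26.750 22.250
46.000 -26.750 22.250
67.500 -24.000 13.250


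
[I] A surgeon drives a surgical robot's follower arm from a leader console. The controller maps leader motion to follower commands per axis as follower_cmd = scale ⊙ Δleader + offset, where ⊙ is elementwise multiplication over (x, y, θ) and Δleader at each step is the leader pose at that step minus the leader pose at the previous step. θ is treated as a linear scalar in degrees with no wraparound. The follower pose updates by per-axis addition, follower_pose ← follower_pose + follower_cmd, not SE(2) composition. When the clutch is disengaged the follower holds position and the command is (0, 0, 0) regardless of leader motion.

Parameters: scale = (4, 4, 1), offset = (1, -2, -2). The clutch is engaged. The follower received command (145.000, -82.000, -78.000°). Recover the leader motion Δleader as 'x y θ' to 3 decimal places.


axis x: (145.000 − 1) / (4) = 36.000
axis y: (-82.000 − -2) / (4) = -20.000
axis θ: (-78.000 − -2) / (1) = -76.000

36.000 -20.000 -76.000


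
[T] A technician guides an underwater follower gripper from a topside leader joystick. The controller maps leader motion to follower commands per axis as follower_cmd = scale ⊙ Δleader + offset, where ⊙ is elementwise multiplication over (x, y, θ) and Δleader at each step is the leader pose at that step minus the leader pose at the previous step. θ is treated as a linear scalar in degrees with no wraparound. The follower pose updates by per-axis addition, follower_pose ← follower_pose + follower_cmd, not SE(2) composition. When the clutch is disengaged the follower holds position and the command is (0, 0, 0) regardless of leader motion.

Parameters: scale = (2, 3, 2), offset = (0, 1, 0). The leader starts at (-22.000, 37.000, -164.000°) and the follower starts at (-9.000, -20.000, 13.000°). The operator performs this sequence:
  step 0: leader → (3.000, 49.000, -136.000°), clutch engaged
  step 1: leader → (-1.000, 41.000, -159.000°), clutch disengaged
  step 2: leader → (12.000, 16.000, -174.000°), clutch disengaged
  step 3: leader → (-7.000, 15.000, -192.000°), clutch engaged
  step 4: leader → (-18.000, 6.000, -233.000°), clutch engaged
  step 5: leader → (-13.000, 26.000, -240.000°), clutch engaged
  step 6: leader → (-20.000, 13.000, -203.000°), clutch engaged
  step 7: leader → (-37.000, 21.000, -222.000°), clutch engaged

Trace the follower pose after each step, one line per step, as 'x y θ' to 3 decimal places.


step 0: Δleader=(25.000, 12.000, 28.000°), engaged; cmd=(50.000, 37.000, 56.000°) → follower=(41.000, 17.000, 69.000°)
step 1: Δleader=(-4.000, -8.000, -23.000°), disengaged; cmd=(0,0,0) → follower holds at (41.000, 17.000, 69.000°)
step 2: Δleader=(13.000, -25.000, -15.000°), disengaged; cmd=(0,0,0) → follower holds at (41.000, 17.000, 69.000°)
step 3: Δleader=(-19.000, -1.000, -18.000°), engaged; cmd=(-38.000, -2.000, -36.000°) → follower=(3.000, 15.000, 33.000°)
step 4: Δleader=(-11.000, -9.000, -41.000°), engaged; cmd=(-22.000, -26.000, -82.000°) → follower=(-19.000, -11.000, -49.000°)
step 5: Δleader=(5.000, 20.000, -7.000°), engaged; cmd=(10.000, 61.000, -14.000°) → follower=(-9.000, 50.000, -63.000°)
step 6: Δleader=(-7.000, -13.000, 37.000°), engaged; cmd=(-14.000, -38.000, 74.000°) → follower=(-23.000, 12.000, 11.000°)
step 7: Δleader=(-17.000, 8.000, -19.000°), engaged; cmd=(-34.000, 25.000, -38.000°) → follower=(-57.000, 37.000, -27.000°)

41.000 17.000 69.000
41.000 17.000 69.000
41.000 17.000 69.000
3.000 15.000 33.000
-19.000 -11.000 -49.000
-9.000 50.000 -63.000
-23.000 12.000 11.000
-57.000 37.000 -27.000


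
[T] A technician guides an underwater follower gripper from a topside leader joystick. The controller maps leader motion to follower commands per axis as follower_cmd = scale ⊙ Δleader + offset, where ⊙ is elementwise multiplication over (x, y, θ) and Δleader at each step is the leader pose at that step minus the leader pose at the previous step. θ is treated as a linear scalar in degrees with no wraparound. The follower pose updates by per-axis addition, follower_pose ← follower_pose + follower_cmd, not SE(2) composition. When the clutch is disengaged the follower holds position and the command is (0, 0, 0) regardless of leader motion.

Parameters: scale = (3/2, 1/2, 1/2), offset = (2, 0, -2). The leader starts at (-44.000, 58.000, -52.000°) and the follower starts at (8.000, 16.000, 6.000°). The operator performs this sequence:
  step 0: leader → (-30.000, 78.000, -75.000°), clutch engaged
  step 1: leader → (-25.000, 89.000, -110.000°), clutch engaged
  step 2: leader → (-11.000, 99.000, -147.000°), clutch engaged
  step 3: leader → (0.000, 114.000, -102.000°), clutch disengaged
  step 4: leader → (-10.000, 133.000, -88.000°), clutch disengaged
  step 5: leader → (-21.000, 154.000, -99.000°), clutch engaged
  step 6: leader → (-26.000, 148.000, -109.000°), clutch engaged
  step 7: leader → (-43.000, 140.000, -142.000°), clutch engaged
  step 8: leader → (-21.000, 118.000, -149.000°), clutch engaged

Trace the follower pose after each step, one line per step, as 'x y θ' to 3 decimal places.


31.000 26.000 -7.500
40.500 31.500 -27.000
63.500 36.500 -47.500
63.500 36.500 -47.500
63.500 36.500 -47.500
49.000 47.000 -55.000
43.500 44.000 -62.000
20.000 40.000 -80.500
55.000 29.000 -86.000

step 0: Δleader=(14.000, 20.000, -23.000°), engaged; cmd=(23.000, 10.000, -13.500°) → follower=(31.000, 26.000, -7.500°)
step 1: Δleader=(5.000, 11.000, -35.000°), engaged; cmd=(9.500, 5.500, -19.500°) → follower=(40.500, 31.500, -27.000°)
step 2: Δleader=(14.000, 10.000, -37.000°), engaged; cmd=(23.000, 5.000, -20.500°) → follower=(63.500, 36.500, -47.500°)
step 3: Δleader=(11.000, 15.000, 45.000°), disengaged; cmd=(0,0,0) → follower holds at (63.500, 36.500, -47.500°)
step 4: Δleader=(-10.000, 19.000, 14.000°), disengaged; cmd=(0,0,0) → follower holds at (63.500, 36.500, -47.500°)
step 5: Δleader=(-11.000, 21.000, -11.000°), engaged; cmd=(-14.500, 10.500, -7.500°) → follower=(49.000, 47.000, -55.000°)
step 6: Δleader=(-5.000, -6.000, -10.000°), engaged; cmd=(-5.500, -3.000, -7.000°) → follower=(43.500, 44.000, -62.000°)
step 7: Δleader=(-17.000, -8.000, -33.000°), engaged; cmd=(-23.500, -4.000, -18.500°) → follower=(20.000, 40.000, -80.500°)
step 8: Δleader=(22.000, -22.000, -7.000°), engaged; cmd=(35.000, -11.000, -5.500°) → follower=(55.000, 29.000, -86.000°)


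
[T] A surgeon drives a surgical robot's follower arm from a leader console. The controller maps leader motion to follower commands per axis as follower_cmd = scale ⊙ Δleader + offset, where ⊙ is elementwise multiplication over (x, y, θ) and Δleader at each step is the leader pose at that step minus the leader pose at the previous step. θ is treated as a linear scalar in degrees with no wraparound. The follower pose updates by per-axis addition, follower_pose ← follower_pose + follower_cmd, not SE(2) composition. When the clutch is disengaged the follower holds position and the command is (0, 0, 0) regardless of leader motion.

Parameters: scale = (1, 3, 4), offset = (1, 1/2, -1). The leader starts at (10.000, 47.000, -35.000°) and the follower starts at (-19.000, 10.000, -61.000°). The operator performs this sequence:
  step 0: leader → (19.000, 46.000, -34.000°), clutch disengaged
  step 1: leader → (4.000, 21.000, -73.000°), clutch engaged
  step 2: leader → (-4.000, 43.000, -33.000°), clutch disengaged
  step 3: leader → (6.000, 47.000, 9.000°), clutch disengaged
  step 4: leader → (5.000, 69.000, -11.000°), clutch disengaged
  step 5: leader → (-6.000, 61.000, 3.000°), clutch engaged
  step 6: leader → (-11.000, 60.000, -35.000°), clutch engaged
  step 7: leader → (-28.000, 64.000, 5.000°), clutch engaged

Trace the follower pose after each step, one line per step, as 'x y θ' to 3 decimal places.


step 0: Δleader=(9.000, -1.000, 1.000°), disengaged; cmd=(0,0,0) → follower holds at (-19.000, 10.000, -61.000°)
step 1: Δleader=(-15.000, -25.000, -39.000°), engaged; cmd=(-14.000, -74.500, -157.000°) → follower=(-33.000, -64.500, -218.000°)
step 2: Δleader=(-8.000, 22.000, 40.000°), disengaged; cmd=(0,0,0) → follower holds at (-33.000, -64.500, -218.000°)
step 3: Δleader=(10.000, 4.000, 42.000°), disengaged; cmd=(0,0,0) → follower holds at (-33.000, -64.500, -218.000°)
step 4: Δleader=(-1.000, 22.000, -20.000°), disengaged; cmd=(0,0,0) → follower holds at (-33.000, -64.500, -218.000°)
step 5: Δleader=(-11.000, -8.000, 14.000°), engaged; cmd=(-10.000, -23.500, 55.000°) → follower=(-43.000, -88.000, -163.000°)
step 6: Δleader=(-5.000, -1.000, -38.000°), engaged; cmd=(-4.000, -2.500, -153.000°) → follower=(-47.000, -90.500, -316.000°)
step 7: Δleader=(-17.000, 4.000, 40.000°), engaged; cmd=(-16.000, 12.500, 159.000°) → follower=(-63.000, -78.000, -157.000°)

-19.000 10.000 -61.000
-33.000 -64.500 -218.000
-33.000 -64.500 -218.000
-33.000 -64.500 -218.000
-33.000 -64.500 -218.000
-43.000 -88.000 -163.000
-47.000 -90.500 -316.000
-63.000 -78.000 -157.000


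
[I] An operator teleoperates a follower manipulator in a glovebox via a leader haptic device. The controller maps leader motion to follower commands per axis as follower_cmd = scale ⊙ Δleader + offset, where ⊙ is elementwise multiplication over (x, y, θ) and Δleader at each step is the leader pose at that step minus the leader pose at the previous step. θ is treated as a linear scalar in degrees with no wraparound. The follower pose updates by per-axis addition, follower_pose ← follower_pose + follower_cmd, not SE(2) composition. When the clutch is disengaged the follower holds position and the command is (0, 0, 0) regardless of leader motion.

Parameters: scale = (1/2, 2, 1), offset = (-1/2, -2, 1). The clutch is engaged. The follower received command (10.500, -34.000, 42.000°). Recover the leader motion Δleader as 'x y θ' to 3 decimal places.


axis x: (10.500 − -1/2) / (1/2) = 22.000
axis y: (-34.000 − -2) / (2) = -16.000
axis θ: (42.000 − 1) / (1) = 41.000

22.000 -16.000 41.000


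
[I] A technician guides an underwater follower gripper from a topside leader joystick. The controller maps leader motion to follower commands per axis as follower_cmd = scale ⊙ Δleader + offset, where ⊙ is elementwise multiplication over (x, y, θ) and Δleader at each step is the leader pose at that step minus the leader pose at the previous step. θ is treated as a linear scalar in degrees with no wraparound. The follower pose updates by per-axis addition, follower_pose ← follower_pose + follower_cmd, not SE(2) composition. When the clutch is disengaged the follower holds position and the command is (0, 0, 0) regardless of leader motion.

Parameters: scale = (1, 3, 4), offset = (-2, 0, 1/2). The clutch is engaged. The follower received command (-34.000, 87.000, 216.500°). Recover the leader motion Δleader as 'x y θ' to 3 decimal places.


-32.000 29.000 54.000

axis x: (-34.000 − -2) / (1) = -32.000
axis y: (87.000 − 0) / (3) = 29.000
axis θ: (216.500 − 1/2) / (4) = 54.000


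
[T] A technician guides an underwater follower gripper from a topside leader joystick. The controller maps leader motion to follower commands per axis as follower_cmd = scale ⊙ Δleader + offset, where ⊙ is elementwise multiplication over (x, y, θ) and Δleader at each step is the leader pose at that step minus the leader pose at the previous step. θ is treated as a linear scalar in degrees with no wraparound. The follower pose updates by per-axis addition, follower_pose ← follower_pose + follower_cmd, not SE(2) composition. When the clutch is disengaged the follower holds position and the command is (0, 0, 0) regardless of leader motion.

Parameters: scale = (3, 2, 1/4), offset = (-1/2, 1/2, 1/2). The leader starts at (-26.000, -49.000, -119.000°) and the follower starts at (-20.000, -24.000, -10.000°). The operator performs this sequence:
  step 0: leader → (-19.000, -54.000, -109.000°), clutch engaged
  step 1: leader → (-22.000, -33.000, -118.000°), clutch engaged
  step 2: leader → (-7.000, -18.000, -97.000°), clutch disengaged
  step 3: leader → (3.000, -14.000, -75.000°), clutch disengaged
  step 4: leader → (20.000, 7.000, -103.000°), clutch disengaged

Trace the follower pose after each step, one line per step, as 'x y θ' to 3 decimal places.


step 0: Δleader=(7.000, -5.000, 10.000°), engaged; cmd=(20.500, -9.500, 3.000°) → follower=(0.500, -33.500, -7.000°)
step 1: Δleader=(-3.000, 21.000, -9.000°), engaged; cmd=(-9.500, 42.500, -1.750°) → follower=(-9.000, 9.000, -8.750°)
step 2: Δleader=(15.000, 15.000, 21.000°), disengaged; cmd=(0,0,0) → follower holds at (-9.000, 9.000, -8.750°)
step 3: Δleader=(10.000, 4.000, 22.000°), disengaged; cmd=(0,0,0) → follower holds at (-9.000, 9.000, -8.750°)
step 4: Δleader=(17.000, 21.000, -28.000°), disengaged; cmd=(0,0,0) → follower holds at (-9.000, 9.000, -8.750°)

0.500 -33.500 -7.000
-9.000 9.000 -8.750
-9.000 9.000 -8.750
-9.000 9.000 -8.750
-9.000 9.000 -8.750


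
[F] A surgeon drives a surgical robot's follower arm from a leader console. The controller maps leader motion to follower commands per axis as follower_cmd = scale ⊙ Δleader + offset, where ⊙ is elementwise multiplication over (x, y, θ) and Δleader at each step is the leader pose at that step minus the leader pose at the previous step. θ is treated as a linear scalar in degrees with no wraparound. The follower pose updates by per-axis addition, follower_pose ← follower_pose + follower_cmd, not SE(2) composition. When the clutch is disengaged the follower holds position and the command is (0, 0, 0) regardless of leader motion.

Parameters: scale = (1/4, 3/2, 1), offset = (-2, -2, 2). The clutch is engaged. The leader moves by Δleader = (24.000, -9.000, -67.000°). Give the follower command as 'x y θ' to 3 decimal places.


4.000 -15.500 -65.000

axis x: 1/4·24.000 + -2 = 4.000
axis y: 3/2·-9.000 + -2 = -15.500
axis θ: 1·-67.000 + 2 = -65.000


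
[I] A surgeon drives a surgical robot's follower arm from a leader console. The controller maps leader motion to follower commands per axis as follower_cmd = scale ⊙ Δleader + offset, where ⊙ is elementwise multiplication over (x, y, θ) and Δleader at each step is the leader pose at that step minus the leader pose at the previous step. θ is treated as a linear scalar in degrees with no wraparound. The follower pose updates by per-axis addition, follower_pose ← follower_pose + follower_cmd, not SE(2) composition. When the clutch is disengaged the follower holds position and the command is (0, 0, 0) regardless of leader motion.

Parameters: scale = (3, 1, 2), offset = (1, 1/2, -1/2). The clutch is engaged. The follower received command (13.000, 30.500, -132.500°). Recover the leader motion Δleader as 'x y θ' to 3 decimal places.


4.000 30.000 -66.000

axis x: (13.000 − 1) / (3) = 4.000
axis y: (30.500 − 1/2) / (1) = 30.000
axis θ: (-132.500 − -1/2) / (2) = -66.000


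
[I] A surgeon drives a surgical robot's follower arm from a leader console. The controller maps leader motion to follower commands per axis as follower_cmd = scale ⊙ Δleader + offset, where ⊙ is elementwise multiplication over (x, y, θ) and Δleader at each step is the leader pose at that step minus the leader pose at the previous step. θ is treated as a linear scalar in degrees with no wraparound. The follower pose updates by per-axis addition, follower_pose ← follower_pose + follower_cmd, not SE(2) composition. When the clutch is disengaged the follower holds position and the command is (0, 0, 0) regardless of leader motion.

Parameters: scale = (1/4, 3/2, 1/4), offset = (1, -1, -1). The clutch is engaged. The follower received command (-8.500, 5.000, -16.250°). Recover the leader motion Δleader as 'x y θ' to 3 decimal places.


axis x: (-8.500 − 1) / (1/4) = -38.000
axis y: (5.000 − -1) / (3/2) = 4.000
axis θ: (-16.250 − -1) / (1/4) = -61.000

-38.000 4.000 -61.000


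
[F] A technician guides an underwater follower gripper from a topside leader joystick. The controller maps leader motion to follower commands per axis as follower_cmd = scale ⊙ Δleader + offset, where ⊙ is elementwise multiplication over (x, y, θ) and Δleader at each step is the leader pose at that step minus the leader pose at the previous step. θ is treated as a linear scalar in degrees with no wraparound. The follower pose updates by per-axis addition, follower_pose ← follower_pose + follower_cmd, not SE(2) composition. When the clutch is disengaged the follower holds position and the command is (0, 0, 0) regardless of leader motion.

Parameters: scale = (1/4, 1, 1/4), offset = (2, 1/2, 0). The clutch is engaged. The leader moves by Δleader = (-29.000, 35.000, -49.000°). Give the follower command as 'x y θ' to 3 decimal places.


-5.250 35.500 -12.250

axis x: 1/4·-29.000 + 2 = -5.250
axis y: 1·35.000 + 1/2 = 35.500
axis θ: 1/4·-49.000 + 0 = -12.250


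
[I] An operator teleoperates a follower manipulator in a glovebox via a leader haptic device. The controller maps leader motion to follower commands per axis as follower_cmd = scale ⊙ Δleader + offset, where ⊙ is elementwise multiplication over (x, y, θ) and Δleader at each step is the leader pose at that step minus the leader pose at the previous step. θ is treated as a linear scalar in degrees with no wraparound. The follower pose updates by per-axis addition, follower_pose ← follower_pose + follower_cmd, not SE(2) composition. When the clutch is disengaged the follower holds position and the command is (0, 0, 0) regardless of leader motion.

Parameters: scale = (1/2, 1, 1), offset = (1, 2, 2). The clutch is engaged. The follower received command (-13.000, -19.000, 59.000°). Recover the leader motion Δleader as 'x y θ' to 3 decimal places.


-28.000 -21.000 57.000

axis x: (-13.000 − 1) / (1/2) = -28.000
axis y: (-19.000 − 2) / (1) = -21.000
axis θ: (59.000 − 2) / (1) = 57.000


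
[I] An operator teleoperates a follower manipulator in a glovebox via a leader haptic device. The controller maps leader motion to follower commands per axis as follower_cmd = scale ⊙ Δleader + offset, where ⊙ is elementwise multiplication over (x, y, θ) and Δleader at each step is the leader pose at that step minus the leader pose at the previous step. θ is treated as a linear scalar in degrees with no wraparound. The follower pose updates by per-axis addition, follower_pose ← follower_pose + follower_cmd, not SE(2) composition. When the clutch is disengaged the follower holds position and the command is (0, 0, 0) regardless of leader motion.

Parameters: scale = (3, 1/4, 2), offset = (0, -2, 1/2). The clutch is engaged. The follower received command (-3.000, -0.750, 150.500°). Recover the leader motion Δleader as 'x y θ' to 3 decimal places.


-1.000 5.000 75.000

axis x: (-3.000 − 0) / (3) = -1.000
axis y: (-0.750 − -2) / (1/4) = 5.000
axis θ: (150.500 − 1/2) / (2) = 75.000


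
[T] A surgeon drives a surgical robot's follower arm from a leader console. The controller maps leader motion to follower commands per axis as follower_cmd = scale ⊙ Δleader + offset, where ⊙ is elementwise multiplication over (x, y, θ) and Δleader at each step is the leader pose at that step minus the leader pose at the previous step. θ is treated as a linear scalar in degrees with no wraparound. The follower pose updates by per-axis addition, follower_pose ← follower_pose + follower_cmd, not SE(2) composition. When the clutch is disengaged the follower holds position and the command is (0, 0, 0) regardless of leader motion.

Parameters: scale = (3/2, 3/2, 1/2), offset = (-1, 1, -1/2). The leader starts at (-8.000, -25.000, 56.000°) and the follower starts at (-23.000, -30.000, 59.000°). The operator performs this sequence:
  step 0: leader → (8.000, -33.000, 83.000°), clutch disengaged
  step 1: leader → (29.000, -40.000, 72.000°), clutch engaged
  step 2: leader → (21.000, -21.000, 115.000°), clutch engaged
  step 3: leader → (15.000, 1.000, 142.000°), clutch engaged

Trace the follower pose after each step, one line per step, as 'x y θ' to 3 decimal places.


step 0: Δleader=(16.000, -8.000, 27.000°), disengaged; cmd=(0,0,0) → follower holds at (-23.000, -30.000, 59.000°)
step 1: Δleader=(21.000, -7.000, -11.000°), engaged; cmd=(30.500, -9.500, -6.000°) → follower=(7.500, -39.500, 53.000°)
step 2: Δleader=(-8.000, 19.000, 43.000°), engaged; cmd=(-13.000, 29.500, 21.000°) → follower=(-5.500, -10.000, 74.000°)
step 3: Δleader=(-6.000, 22.000, 27.000°), engaged; cmd=(-10.000, 34.000, 13.000°) → follower=(-15.500, 24.000, 87.000°)

-23.000 -30.000 59.000
7.500 -39.500 53.000
-5.500 -10.000 74.000
-15.500 24.000 87.000


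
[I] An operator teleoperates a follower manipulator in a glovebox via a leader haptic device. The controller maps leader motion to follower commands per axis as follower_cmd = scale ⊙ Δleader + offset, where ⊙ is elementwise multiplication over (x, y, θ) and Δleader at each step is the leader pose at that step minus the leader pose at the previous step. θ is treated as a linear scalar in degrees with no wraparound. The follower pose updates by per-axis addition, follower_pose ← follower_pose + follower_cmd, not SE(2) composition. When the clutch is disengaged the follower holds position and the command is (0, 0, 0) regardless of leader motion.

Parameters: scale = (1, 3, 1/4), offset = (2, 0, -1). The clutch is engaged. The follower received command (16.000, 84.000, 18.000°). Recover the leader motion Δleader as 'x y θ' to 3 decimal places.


axis x: (16.000 − 2) / (1) = 14.000
axis y: (84.000 − 0) / (3) = 28.000
axis θ: (18.000 − -1) / (1/4) = 76.000

14.000 28.000 76.000


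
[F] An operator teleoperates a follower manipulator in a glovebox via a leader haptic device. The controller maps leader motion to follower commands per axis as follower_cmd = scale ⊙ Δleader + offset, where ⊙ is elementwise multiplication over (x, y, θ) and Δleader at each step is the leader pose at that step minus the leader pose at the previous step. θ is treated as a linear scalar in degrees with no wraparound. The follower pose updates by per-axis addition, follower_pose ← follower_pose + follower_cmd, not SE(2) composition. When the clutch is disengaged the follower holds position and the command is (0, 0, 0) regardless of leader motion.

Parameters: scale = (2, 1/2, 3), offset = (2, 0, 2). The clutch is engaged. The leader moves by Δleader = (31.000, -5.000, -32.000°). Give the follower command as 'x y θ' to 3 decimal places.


64.000 -2.500 -94.000

axis x: 2·31.000 + 2 = 64.000
axis y: 1/2·-5.000 + 0 = -2.500
axis θ: 3·-32.000 + 2 = -94.000


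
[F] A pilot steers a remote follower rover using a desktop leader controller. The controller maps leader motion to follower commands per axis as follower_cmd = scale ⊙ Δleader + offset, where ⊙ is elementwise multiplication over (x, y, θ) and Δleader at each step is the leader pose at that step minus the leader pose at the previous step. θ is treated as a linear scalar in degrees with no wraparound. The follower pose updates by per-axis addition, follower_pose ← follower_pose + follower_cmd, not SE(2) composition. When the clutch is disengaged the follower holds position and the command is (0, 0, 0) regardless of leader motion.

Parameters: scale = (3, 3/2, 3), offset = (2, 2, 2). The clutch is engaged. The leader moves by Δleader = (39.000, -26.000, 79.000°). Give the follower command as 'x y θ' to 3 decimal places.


axis x: 3·39.000 + 2 = 119.000
axis y: 3/2·-26.000 + 2 = -37.000
axis θ: 3·79.000 + 2 = 239.000

119.000 -37.000 239.000


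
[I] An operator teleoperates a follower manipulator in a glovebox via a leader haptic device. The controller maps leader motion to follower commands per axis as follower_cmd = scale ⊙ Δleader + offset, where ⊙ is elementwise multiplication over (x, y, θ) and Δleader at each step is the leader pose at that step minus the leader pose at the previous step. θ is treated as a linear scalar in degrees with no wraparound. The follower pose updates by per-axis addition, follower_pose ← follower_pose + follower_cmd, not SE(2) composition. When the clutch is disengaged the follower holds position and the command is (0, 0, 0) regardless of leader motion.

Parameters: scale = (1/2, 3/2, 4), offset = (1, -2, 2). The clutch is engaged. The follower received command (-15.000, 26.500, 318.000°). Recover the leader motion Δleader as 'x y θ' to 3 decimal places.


axis x: (-15.000 − 1) / (1/2) = -32.000
axis y: (26.500 − -2) / (3/2) = 19.000
axis θ: (318.000 − 2) / (4) = 79.000

-32.000 19.000 79.000


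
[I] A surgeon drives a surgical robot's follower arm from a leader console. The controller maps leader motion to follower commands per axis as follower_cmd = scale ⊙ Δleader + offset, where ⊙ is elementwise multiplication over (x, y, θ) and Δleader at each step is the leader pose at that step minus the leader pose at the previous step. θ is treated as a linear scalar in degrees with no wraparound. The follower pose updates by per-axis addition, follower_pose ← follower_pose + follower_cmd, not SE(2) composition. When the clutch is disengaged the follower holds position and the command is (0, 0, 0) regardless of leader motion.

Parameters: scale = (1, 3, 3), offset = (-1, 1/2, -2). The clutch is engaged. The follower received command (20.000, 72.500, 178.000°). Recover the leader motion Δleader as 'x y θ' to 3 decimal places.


21.000 24.000 60.000

axis x: (20.000 − -1) / (1) = 21.000
axis y: (72.500 − 1/2) / (3) = 24.000
axis θ: (178.000 − -2) / (3) = 60.000


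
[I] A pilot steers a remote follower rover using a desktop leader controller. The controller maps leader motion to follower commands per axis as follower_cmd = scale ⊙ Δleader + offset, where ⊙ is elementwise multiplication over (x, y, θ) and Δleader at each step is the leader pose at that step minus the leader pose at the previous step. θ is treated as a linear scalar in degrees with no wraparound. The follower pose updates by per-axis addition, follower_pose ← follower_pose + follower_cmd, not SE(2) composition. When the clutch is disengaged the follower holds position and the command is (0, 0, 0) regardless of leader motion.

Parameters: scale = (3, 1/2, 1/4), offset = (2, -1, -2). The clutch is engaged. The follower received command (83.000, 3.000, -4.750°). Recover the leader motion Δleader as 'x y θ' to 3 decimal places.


27.000 8.000 -11.000

axis x: (83.000 − 2) / (3) = 27.000
axis y: (3.000 − -1) / (1/2) = 8.000
axis θ: (-4.750 − -2) / (1/4) = -11.000


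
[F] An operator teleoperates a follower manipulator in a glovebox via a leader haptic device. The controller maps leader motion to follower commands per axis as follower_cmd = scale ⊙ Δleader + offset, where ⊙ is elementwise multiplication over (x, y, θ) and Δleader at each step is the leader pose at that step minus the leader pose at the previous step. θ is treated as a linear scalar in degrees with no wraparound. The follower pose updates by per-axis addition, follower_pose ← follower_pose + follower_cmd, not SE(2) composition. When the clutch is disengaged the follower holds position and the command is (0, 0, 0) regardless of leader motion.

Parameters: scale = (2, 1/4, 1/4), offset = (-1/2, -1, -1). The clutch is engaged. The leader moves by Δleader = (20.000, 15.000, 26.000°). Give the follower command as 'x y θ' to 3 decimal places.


39.500 2.750 5.500

axis x: 2·20.000 + -1/2 = 39.500
axis y: 1/4·15.000 + -1 = 2.750
axis θ: 1/4·26.000 + -1 = 5.500


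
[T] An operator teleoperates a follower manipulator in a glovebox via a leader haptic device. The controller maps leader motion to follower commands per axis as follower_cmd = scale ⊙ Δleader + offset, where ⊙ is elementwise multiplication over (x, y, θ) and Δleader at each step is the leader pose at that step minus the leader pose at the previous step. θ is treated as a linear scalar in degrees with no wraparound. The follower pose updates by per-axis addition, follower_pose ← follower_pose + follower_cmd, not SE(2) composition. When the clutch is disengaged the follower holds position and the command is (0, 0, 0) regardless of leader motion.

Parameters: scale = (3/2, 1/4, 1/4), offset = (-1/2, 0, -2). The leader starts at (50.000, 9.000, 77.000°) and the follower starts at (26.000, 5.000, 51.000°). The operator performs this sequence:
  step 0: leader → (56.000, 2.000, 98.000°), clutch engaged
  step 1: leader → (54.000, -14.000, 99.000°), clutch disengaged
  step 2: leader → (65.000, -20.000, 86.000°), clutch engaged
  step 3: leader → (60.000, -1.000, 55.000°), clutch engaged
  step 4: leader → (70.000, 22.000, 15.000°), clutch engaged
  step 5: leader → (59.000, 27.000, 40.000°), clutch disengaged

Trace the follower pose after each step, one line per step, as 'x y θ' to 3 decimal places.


34.500 3.250 54.250
34.500 3.250 54.250
50.500 1.750 49.000
42.500 6.500 39.250
57.000 12.250 27.250
57.000 12.250 27.250

step 0: Δleader=(6.000, -7.000, 21.000°), engaged; cmd=(8.500, -1.750, 3.250°) → follower=(34.500, 3.250, 54.250°)
step 1: Δleader=(-2.000, -16.000, 1.000°), disengaged; cmd=(0,0,0) → follower holds at (34.500, 3.250, 54.250°)
step 2: Δleader=(11.000, -6.000, -13.000°), engaged; cmd=(16.000, -1.500, -5.250°) → follower=(50.500, 1.750, 49.000°)
step 3: Δleader=(-5.000, 19.000, -31.000°), engaged; cmd=(-8.000, 4.750, -9.750°) → follower=(42.500, 6.500, 39.250°)
step 4: Δleader=(10.000, 23.000, -40.000°), engaged; cmd=(14.500, 5.750, -12.000°) → follower=(57.000, 12.250, 27.250°)
step 5: Δleader=(-11.000, 5.000, 25.000°), disengaged; cmd=(0,0,0) → follower holds at (57.000, 12.250, 27.250°)


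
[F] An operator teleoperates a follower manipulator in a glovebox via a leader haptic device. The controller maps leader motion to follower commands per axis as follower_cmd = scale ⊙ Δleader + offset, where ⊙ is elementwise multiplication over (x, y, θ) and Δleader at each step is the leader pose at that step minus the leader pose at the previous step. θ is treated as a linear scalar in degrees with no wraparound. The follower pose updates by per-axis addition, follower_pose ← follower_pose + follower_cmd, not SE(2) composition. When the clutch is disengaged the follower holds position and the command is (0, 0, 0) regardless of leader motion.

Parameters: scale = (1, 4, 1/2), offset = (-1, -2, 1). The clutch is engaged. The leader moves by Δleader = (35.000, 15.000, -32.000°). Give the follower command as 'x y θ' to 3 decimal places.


axis x: 1·35.000 + -1 = 34.000
axis y: 4·15.000 + -2 = 58.000
axis θ: 1/2·-32.000 + 1 = -15.000

34.000 58.000 -15.000
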